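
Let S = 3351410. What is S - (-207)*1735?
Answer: 3710555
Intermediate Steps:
S - (-207)*1735 = 3351410 - (-207)*1735 = 3351410 - 1*(-359145) = 3351410 + 359145 = 3710555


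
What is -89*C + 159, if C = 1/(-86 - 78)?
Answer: 26165/164 ≈ 159.54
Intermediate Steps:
C = -1/164 (C = 1/(-164) = -1/164 ≈ -0.0060976)
-89*C + 159 = -89*(-1/164) + 159 = 89/164 + 159 = 26165/164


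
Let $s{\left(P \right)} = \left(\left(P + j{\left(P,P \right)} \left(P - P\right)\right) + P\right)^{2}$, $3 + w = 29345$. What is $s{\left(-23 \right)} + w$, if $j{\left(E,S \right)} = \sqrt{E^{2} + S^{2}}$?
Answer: $31458$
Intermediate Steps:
$w = 29342$ ($w = -3 + 29345 = 29342$)
$s{\left(P \right)} = 4 P^{2}$ ($s{\left(P \right)} = \left(\left(P + \sqrt{P^{2} + P^{2}} \left(P - P\right)\right) + P\right)^{2} = \left(\left(P + \sqrt{2 P^{2}} \cdot 0\right) + P\right)^{2} = \left(\left(P + \sqrt{2} \sqrt{P^{2}} \cdot 0\right) + P\right)^{2} = \left(\left(P + 0\right) + P\right)^{2} = \left(P + P\right)^{2} = \left(2 P\right)^{2} = 4 P^{2}$)
$s{\left(-23 \right)} + w = 4 \left(-23\right)^{2} + 29342 = 4 \cdot 529 + 29342 = 2116 + 29342 = 31458$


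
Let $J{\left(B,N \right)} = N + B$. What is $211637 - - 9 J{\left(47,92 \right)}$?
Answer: $212888$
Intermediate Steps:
$J{\left(B,N \right)} = B + N$
$211637 - - 9 J{\left(47,92 \right)} = 211637 - - 9 \left(47 + 92\right) = 211637 - \left(-9\right) 139 = 211637 - -1251 = 211637 + 1251 = 212888$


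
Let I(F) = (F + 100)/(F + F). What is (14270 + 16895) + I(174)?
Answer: 5422847/174 ≈ 31166.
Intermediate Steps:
I(F) = (100 + F)/(2*F) (I(F) = (100 + F)/((2*F)) = (100 + F)*(1/(2*F)) = (100 + F)/(2*F))
(14270 + 16895) + I(174) = (14270 + 16895) + (½)*(100 + 174)/174 = 31165 + (½)*(1/174)*274 = 31165 + 137/174 = 5422847/174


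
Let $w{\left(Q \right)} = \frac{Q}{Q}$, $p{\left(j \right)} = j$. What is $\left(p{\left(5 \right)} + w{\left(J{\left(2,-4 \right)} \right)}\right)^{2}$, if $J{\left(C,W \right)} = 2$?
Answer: $36$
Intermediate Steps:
$w{\left(Q \right)} = 1$
$\left(p{\left(5 \right)} + w{\left(J{\left(2,-4 \right)} \right)}\right)^{2} = \left(5 + 1\right)^{2} = 6^{2} = 36$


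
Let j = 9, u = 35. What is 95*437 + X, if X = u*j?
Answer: 41830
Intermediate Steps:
X = 315 (X = 35*9 = 315)
95*437 + X = 95*437 + 315 = 41515 + 315 = 41830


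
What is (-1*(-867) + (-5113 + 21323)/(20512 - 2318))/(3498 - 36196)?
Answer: -3947602/148726853 ≈ -0.026543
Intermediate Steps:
(-1*(-867) + (-5113 + 21323)/(20512 - 2318))/(3498 - 36196) = (867 + 16210/18194)/(-32698) = (867 + 16210*(1/18194))*(-1/32698) = (867 + 8105/9097)*(-1/32698) = (7895204/9097)*(-1/32698) = -3947602/148726853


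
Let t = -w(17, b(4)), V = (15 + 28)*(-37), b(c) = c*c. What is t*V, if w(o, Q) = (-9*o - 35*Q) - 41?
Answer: -1199614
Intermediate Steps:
b(c) = c²
w(o, Q) = -41 - 35*Q - 9*o (w(o, Q) = (-35*Q - 9*o) - 41 = -41 - 35*Q - 9*o)
V = -1591 (V = 43*(-37) = -1591)
t = 754 (t = -(-41 - 35*4² - 9*17) = -(-41 - 35*16 - 153) = -(-41 - 560 - 153) = -1*(-754) = 754)
t*V = 754*(-1591) = -1199614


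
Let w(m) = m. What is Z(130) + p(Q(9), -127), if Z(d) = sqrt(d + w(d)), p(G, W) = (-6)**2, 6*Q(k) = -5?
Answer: 36 + 2*sqrt(65) ≈ 52.125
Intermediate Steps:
Q(k) = -5/6 (Q(k) = (1/6)*(-5) = -5/6)
p(G, W) = 36
Z(d) = sqrt(2)*sqrt(d) (Z(d) = sqrt(d + d) = sqrt(2*d) = sqrt(2)*sqrt(d))
Z(130) + p(Q(9), -127) = sqrt(2)*sqrt(130) + 36 = 2*sqrt(65) + 36 = 36 + 2*sqrt(65)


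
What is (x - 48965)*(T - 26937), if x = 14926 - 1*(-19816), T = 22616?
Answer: 61457583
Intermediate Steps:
x = 34742 (x = 14926 + 19816 = 34742)
(x - 48965)*(T - 26937) = (34742 - 48965)*(22616 - 26937) = -14223*(-4321) = 61457583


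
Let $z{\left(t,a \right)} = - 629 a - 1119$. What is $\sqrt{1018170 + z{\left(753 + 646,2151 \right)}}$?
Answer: $2 i \sqrt{83982} \approx 579.59 i$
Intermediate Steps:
$z{\left(t,a \right)} = -1119 - 629 a$
$\sqrt{1018170 + z{\left(753 + 646,2151 \right)}} = \sqrt{1018170 - 1354098} = \sqrt{-335928} = 2 i \sqrt{83982}$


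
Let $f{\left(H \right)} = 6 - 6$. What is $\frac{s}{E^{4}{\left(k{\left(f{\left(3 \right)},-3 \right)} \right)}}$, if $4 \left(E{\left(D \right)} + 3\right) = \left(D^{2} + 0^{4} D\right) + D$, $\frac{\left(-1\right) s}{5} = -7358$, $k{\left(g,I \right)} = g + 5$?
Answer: $\frac{588640}{6561} \approx 89.718$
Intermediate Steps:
$f{\left(H \right)} = 0$ ($f{\left(H \right)} = 6 - 6 = 0$)
$k{\left(g,I \right)} = 5 + g$
$s = 36790$ ($s = \left(-5\right) \left(-7358\right) = 36790$)
$E{\left(D \right)} = -3 + \frac{D}{4} + \frac{D^{2}}{4}$ ($E{\left(D \right)} = -3 + \frac{\left(D^{2} + 0^{4} D\right) + D}{4} = -3 + \frac{\left(D^{2} + 0 D\right) + D}{4} = -3 + \frac{\left(D^{2} + 0\right) + D}{4} = -3 + \frac{D^{2} + D}{4} = -3 + \frac{D + D^{2}}{4} = -3 + \left(\frac{D}{4} + \frac{D^{2}}{4}\right) = -3 + \frac{D}{4} + \frac{D^{2}}{4}$)
$\frac{s}{E^{4}{\left(k{\left(f{\left(3 \right)},-3 \right)} \right)}} = \frac{36790}{\left(-3 + \frac{5 + 0}{4} + \frac{\left(5 + 0\right)^{2}}{4}\right)^{4}} = \frac{36790}{\left(-3 + \frac{1}{4} \cdot 5 + \frac{5^{2}}{4}\right)^{4}} = \frac{36790}{\left(-3 + \frac{5}{4} + \frac{1}{4} \cdot 25\right)^{4}} = \frac{36790}{\left(-3 + \frac{5}{4} + \frac{25}{4}\right)^{4}} = \frac{36790}{\left(\frac{9}{2}\right)^{4}} = \frac{36790}{\frac{6561}{16}} = 36790 \cdot \frac{16}{6561} = \frac{588640}{6561}$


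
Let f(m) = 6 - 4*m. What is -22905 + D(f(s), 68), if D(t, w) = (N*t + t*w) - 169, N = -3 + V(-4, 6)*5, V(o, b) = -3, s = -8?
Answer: -21174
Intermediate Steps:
N = -18 (N = -3 - 3*5 = -3 - 15 = -18)
D(t, w) = -169 - 18*t + t*w (D(t, w) = (-18*t + t*w) - 169 = -169 - 18*t + t*w)
-22905 + D(f(s), 68) = -22905 + (-169 - 18*(6 - 4*(-8)) + (6 - 4*(-8))*68) = -22905 + (-169 - 18*(6 + 32) + (6 + 32)*68) = -22905 + (-169 - 18*38 + 38*68) = -22905 + (-169 - 684 + 2584) = -22905 + 1731 = -21174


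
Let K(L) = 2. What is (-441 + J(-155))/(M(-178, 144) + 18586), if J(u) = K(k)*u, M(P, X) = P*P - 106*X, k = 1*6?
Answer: -751/35006 ≈ -0.021453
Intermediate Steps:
k = 6
M(P, X) = P² - 106*X
J(u) = 2*u
(-441 + J(-155))/(M(-178, 144) + 18586) = (-441 + 2*(-155))/(((-178)² - 106*144) + 18586) = (-441 - 310)/((31684 - 15264) + 18586) = -751/(16420 + 18586) = -751/35006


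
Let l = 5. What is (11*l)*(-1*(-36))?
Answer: 1980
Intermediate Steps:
(11*l)*(-1*(-36)) = (11*5)*(-1*(-36)) = 55*36 = 1980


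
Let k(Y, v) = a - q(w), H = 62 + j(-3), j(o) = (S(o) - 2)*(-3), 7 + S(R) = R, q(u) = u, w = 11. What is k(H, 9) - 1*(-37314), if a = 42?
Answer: 37345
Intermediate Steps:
S(R) = -7 + R
j(o) = 27 - 3*o (j(o) = ((-7 + o) - 2)*(-3) = (-9 + o)*(-3) = 27 - 3*o)
H = 98 (H = 62 + (27 - 3*(-3)) = 62 + (27 + 9) = 62 + 36 = 98)
k(Y, v) = 31 (k(Y, v) = 42 - 1*11 = 42 - 11 = 31)
k(H, 9) - 1*(-37314) = 31 - 1*(-37314) = 31 + 37314 = 37345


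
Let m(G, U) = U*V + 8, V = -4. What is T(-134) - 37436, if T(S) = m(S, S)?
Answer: -36892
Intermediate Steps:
m(G, U) = 8 - 4*U (m(G, U) = U*(-4) + 8 = -4*U + 8 = 8 - 4*U)
T(S) = 8 - 4*S
T(-134) - 37436 = (8 - 4*(-134)) - 37436 = (8 + 536) - 37436 = 544 - 37436 = -36892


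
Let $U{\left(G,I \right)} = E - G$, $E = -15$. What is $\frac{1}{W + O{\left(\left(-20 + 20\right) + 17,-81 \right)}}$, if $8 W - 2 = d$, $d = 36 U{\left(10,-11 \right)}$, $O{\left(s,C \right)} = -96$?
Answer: $- \frac{4}{833} \approx -0.0048019$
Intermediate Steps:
$U{\left(G,I \right)} = -15 - G$
$d = -900$ ($d = 36 \left(-15 - 10\right) = 36 \left(-25\right) = -900$)
$W = - \frac{449}{4}$ ($W = \frac{1}{4} + \frac{1}{8} \left(-900\right) = \frac{1}{4} - \frac{225}{2} = - \frac{449}{4} \approx -112.25$)
$\frac{1}{W + O{\left(\left(-20 + 20\right) + 17,-81 \right)}} = \frac{1}{- \frac{449}{4} - 96} = \frac{1}{- \frac{833}{4}} = - \frac{4}{833}$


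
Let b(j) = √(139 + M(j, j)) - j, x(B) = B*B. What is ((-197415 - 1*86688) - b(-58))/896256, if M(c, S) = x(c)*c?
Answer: -284161/896256 - I*√194973/896256 ≈ -0.31705 - 0.00049267*I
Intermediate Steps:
x(B) = B²
M(c, S) = c³ (M(c, S) = c²*c = c³)
b(j) = √(139 + j³) - j
((-197415 - 1*86688) - b(-58))/896256 = ((-197415 - 1*86688) - (√(139 + (-58)³) - 1*(-58)))/896256 = ((-197415 - 86688) - (√(139 - 195112) + 58))*(1/896256) = (-284103 - (√(-194973) + 58))*(1/896256) = (-284103 - (I*√194973 + 58))*(1/896256) = (-284103 - (58 + I*√194973))*(1/896256) = (-284103 + (-58 - I*√194973))*(1/896256) = (-284161 - I*√194973)*(1/896256) = -284161/896256 - I*√194973/896256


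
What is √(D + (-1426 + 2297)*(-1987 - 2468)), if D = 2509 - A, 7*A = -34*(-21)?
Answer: I*√3877898 ≈ 1969.2*I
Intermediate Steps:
A = 102 (A = (-34*(-21))/7 = (⅐)*714 = 102)
D = 2407 (D = 2509 - 1*102 = 2509 - 102 = 2407)
√(D + (-1426 + 2297)*(-1987 - 2468)) = √(2407 + (-1426 + 2297)*(-1987 - 2468)) = √(2407 + 871*(-4455)) = √(2407 - 3880305) = √(-3877898) = I*√3877898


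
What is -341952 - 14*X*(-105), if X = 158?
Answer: -109692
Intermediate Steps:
-341952 - 14*X*(-105) = -341952 - 14*158*(-105) = -341952 - 2212*(-105) = -341952 + 232260 = -109692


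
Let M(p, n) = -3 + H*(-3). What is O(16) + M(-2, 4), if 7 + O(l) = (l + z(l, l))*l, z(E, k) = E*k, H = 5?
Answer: 4327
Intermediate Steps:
M(p, n) = -18 (M(p, n) = -3 + 5*(-3) = -3 - 15 = -18)
O(l) = -7 + l*(l + l²) (O(l) = -7 + (l + l*l)*l = -7 + (l + l²)*l = -7 + l*(l + l²))
O(16) + M(-2, 4) = (-7 + 16² + 16³) - 18 = (-7 + 256 + 4096) - 18 = 4345 - 18 = 4327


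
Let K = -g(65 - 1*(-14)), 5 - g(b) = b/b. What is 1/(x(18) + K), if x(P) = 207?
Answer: 1/203 ≈ 0.0049261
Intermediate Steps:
g(b) = 4 (g(b) = 5 - b/b = 5 - 1*1 = 5 - 1 = 4)
K = -4 (K = -1*4 = -4)
1/(x(18) + K) = 1/(207 - 4) = 1/203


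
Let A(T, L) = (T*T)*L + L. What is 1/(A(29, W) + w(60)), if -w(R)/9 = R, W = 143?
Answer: 1/119866 ≈ 8.3426e-6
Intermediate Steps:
A(T, L) = L + L*T² (A(T, L) = T²*L + L = L*T² + L = L + L*T²)
w(R) = -9*R
1/(A(29, W) + w(60)) = 1/(143*(1 + 29²) - 9*60) = 1/(143*(1 + 841) - 540) = 1/(143*842 - 540) = 1/(120406 - 540) = 1/119866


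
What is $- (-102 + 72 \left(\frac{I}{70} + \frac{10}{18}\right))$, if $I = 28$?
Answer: $\frac{166}{5} \approx 33.2$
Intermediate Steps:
$- (-102 + 72 \left(\frac{I}{70} + \frac{10}{18}\right)) = - (-102 + 72 \left(\frac{28}{70} + \frac{10}{18}\right)) = - (-102 + 72 \left(28 \cdot \frac{1}{70} + 10 \cdot \frac{1}{18}\right)) = - (-102 + 72 \left(\frac{2}{5} + \frac{5}{9}\right)) = - (-102 + 72 \cdot \frac{43}{45}) = - (-102 + \frac{344}{5}) = \left(-1\right) \left(- \frac{166}{5}\right) = \frac{166}{5}$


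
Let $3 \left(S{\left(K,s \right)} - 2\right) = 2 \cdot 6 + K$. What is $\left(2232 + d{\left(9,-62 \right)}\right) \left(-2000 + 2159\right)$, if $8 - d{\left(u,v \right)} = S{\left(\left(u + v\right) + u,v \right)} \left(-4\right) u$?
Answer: $306552$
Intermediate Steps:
$S{\left(K,s \right)} = 6 + \frac{K}{3}$ ($S{\left(K,s \right)} = 2 + \frac{2 \cdot 6 + K}{3} = 2 + \frac{12 + K}{3} = 2 + \left(4 + \frac{K}{3}\right) = 6 + \frac{K}{3}$)
$d{\left(u,v \right)} = 8 - u \left(-24 - \frac{8 u}{3} - \frac{4 v}{3}\right)$ ($d{\left(u,v \right)} = 8 - \left(6 + \frac{\left(u + v\right) + u}{3}\right) \left(-4\right) u = 8 - \left(6 + \frac{v + 2 u}{3}\right) \left(-4\right) u = 8 - \left(6 + \left(\frac{v}{3} + \frac{2 u}{3}\right)\right) \left(-4\right) u = 8 - \left(6 + \frac{v}{3} + \frac{2 u}{3}\right) \left(-4\right) u = 8 - \left(-24 - \frac{8 u}{3} - \frac{4 v}{3}\right) u = 8 - u \left(-24 - \frac{8 u}{3} - \frac{4 v}{3}\right)$)
$\left(2232 + d{\left(9,-62 \right)}\right) \left(-2000 + 2159\right) = \left(2232 + \left(8 + \frac{4}{3} \cdot 9 \left(18 - 62 + 2 \cdot 9\right)\right)\right) \left(-2000 + 2159\right) = \left(2232 + \left(8 + \frac{4}{3} \cdot 9 \left(18 - 62 + 18\right)\right)\right) 159 = \left(2232 + \left(8 + \frac{4}{3} \cdot 9 \left(-26\right)\right)\right) 159 = \left(2232 + \left(8 - 312\right)\right) 159 = \left(2232 - 304\right) 159 = 1928 \cdot 159 = 306552$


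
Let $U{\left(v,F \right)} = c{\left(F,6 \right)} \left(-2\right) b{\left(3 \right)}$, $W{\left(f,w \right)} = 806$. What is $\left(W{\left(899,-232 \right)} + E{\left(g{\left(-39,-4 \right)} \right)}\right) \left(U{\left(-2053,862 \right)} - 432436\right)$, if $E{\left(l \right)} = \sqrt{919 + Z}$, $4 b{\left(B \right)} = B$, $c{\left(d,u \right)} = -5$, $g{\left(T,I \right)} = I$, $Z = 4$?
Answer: $-348537371 - \frac{864857 \sqrt{923}}{2} \approx -3.6167 \cdot 10^{8}$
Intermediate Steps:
$b{\left(B \right)} = \frac{B}{4}$
$U{\left(v,F \right)} = \frac{15}{2}$ ($U{\left(v,F \right)} = \left(-5\right) \left(-2\right) \frac{1}{4} \cdot 3 = 10 \cdot \frac{3}{4} = \frac{15}{2}$)
$E{\left(l \right)} = \sqrt{923}$ ($E{\left(l \right)} = \sqrt{919 + 4} = \sqrt{923}$)
$\left(W{\left(899,-232 \right)} + E{\left(g{\left(-39,-4 \right)} \right)}\right) \left(U{\left(-2053,862 \right)} - 432436\right) = \left(806 + \sqrt{923}\right) \left(\frac{15}{2} - 432436\right) = \left(806 + \sqrt{923}\right) \left(- \frac{864857}{2}\right) = -348537371 - \frac{864857 \sqrt{923}}{2}$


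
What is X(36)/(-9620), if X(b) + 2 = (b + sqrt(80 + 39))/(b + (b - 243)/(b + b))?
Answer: 121/1274650 - 2*sqrt(119)/637325 ≈ 6.0695e-5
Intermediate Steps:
X(b) = -2 + (b + sqrt(119))/(b + (-243 + b)/(2*b)) (X(b) = -2 + (b + sqrt(80 + 39))/(b + (b - 243)/(b + b)) = -2 + (b + sqrt(119))/(b + (-243 + b)/((2*b))) = -2 + (b + sqrt(119))/(b + (-243 + b)*(1/(2*b))) = -2 + (b + sqrt(119))/(b + (-243 + b)/(2*b)))
X(36)/(-9620) = (2*(243 - 1*36 - 1*36**2 + 36*sqrt(119))/(-243 + 36 + 2*36**2))/(-9620) = (2*(243 - 36 - 1*1296 + 36*sqrt(119))/(-243 + 36 + 2*1296))*(-1/9620) = (2*(243 - 36 - 1296 + 36*sqrt(119))/(-243 + 36 + 2592))*(-1/9620) = (2*(-1089 + 36*sqrt(119))/2385)*(-1/9620) = (2*(1/2385)*(-1089 + 36*sqrt(119)))*(-1/9620) = (-242/265 + 8*sqrt(119)/265)*(-1/9620) = 121/1274650 - 2*sqrt(119)/637325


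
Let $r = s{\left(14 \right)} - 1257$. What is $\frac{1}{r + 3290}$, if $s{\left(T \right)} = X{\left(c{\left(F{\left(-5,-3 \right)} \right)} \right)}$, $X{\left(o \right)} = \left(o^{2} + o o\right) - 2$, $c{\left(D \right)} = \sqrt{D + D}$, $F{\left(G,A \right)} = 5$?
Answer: $\frac{1}{2051} \approx 0.00048757$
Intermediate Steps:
$c{\left(D \right)} = \sqrt{2} \sqrt{D}$ ($c{\left(D \right)} = \sqrt{2 D} = \sqrt{2} \sqrt{D}$)
$X{\left(o \right)} = -2 + 2 o^{2}$ ($X{\left(o \right)} = \left(o^{2} + o^{2}\right) - 2 = 2 o^{2} - 2 = -2 + 2 o^{2}$)
$s{\left(T \right)} = 18$ ($s{\left(T \right)} = -2 + 2 \left(\sqrt{2} \sqrt{5}\right)^{2} = -2 + 2 \left(\sqrt{10}\right)^{2} = -2 + 2 \cdot 10 = -2 + 20 = 18$)
$r = -1239$ ($r = 18 - 1257 = -1239$)
$\frac{1}{r + 3290} = \frac{1}{-1239 + 3290} = \frac{1}{2051}$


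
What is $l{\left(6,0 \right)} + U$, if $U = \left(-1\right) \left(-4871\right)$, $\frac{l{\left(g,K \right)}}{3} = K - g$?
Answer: $4853$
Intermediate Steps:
$l{\left(g,K \right)} = - 3 g + 3 K$ ($l{\left(g,K \right)} = 3 \left(K - g\right) = - 3 g + 3 K$)
$U = 4871$
$l{\left(6,0 \right)} + U = \left(\left(-3\right) 6 + 3 \cdot 0\right) + 4871 = \left(-18 + 0\right) + 4871 = -18 + 4871 = 4853$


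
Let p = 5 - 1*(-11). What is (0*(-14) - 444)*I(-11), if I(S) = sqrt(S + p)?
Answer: -444*sqrt(5) ≈ -992.81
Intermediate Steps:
p = 16 (p = 5 + 11 = 16)
I(S) = sqrt(16 + S) (I(S) = sqrt(S + 16) = sqrt(16 + S))
(0*(-14) - 444)*I(-11) = (0*(-14) - 444)*sqrt(16 - 11) = (0 - 444)*sqrt(5) = -444*sqrt(5)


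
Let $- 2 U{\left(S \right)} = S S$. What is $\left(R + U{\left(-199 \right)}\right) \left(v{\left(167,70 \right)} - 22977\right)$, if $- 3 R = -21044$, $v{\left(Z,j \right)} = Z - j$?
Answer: $\frac{877619600}{3} \approx 2.9254 \cdot 10^{8}$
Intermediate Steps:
$U{\left(S \right)} = - \frac{S^{2}}{2}$ ($U{\left(S \right)} = - \frac{S S}{2} = - \frac{S^{2}}{2}$)
$R = \frac{21044}{3}$ ($R = \left(- \frac{1}{3}\right) \left(-21044\right) = \frac{21044}{3} \approx 7014.7$)
$\left(R + U{\left(-199 \right)}\right) \left(v{\left(167,70 \right)} - 22977\right) = \left(\frac{21044}{3} - \frac{\left(-199\right)^{2}}{2}\right) \left(\left(167 - 70\right) - 22977\right) = \left(\frac{21044}{3} - \frac{39601}{2}\right) \left(\left(167 - 70\right) - 22977\right) = \left(\frac{21044}{3} - \frac{39601}{2}\right) \left(97 - 22977\right) = \left(- \frac{76715}{6}\right) \left(-22880\right) = \frac{877619600}{3}$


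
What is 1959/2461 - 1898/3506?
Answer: 1098638/4314133 ≈ 0.25466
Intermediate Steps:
1959/2461 - 1898/3506 = 1959*(1/2461) - 1898*1/3506 = 1959/2461 - 949/1753 = 1098638/4314133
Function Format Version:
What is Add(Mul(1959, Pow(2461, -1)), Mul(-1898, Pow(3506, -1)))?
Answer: Rational(1098638, 4314133) ≈ 0.25466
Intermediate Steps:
Add(Mul(1959, Pow(2461, -1)), Mul(-1898, Pow(3506, -1))) = Add(Mul(1959, Rational(1, 2461)), Mul(-1898, Rational(1, 3506))) = Add(Rational(1959, 2461), Rational(-949, 1753)) = Rational(1098638, 4314133)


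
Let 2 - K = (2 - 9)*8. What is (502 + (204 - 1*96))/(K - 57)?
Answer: 610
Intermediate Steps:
K = 58 (K = 2 - (2 - 9)*8 = 2 - (-7)*8 = 2 - 1*(-56) = 2 + 56 = 58)
(502 + (204 - 1*96))/(K - 57) = (502 + (204 - 1*96))/(58 - 57) = (502 + (204 - 96))/1 = (502 + 108)*1 = 610*1 = 610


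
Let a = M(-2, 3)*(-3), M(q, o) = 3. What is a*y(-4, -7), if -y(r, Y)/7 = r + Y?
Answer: -693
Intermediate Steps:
y(r, Y) = -7*Y - 7*r (y(r, Y) = -7*(r + Y) = -7*(Y + r) = -7*Y - 7*r)
a = -9 (a = 3*(-3) = -9)
a*y(-4, -7) = -9*(-7*(-7) - 7*(-4)) = -9*(49 + 28) = -9*77 = -693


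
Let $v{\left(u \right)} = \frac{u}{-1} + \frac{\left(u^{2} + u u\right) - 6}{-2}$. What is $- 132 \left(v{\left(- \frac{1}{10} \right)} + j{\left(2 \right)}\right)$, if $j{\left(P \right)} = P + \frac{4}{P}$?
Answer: $- \frac{23397}{25} \approx -935.88$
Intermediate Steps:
$v{\left(u \right)} = 3 - u - u^{2}$ ($v{\left(u \right)} = u \left(-1\right) + \left(\left(u^{2} + u^{2}\right) - 6\right) \left(- \frac{1}{2}\right) = - u + \left(2 u^{2} - 6\right) \left(- \frac{1}{2}\right) = - u + \left(-6 + 2 u^{2}\right) \left(- \frac{1}{2}\right) = - u - \left(-3 + u^{2}\right) = 3 - u - u^{2}$)
$- 132 \left(v{\left(- \frac{1}{10} \right)} + j{\left(2 \right)}\right) = - 132 \left(\left(3 - - \frac{1}{10} - \left(- \frac{1}{10}\right)^{2}\right) + \left(2 + \frac{4}{2}\right)\right) = - 132 \left(\left(3 - \left(-1\right) \frac{1}{10} - \left(\left(-1\right) \frac{1}{10}\right)^{2}\right) + \left(2 + 4 \cdot \frac{1}{2}\right)\right) = - 132 \left(\left(3 - - \frac{1}{10} - \left(- \frac{1}{10}\right)^{2}\right) + \left(2 + 2\right)\right) = - 132 \left(\left(3 + \frac{1}{10} - \frac{1}{100}\right) + 4\right) = - 132 \left(\frac{309}{100} + 4\right) = \left(-132\right) \frac{709}{100} = - \frac{23397}{25}$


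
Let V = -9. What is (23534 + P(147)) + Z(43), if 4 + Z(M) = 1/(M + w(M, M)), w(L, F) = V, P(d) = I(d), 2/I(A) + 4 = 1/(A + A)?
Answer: 940004683/39950 ≈ 23530.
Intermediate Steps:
I(A) = 2/(-4 + 1/(2*A)) (I(A) = 2/(-4 + 1/(A + A)) = 2/(-4 + 1/(2*A)))
P(d) = -4*d/(-1 + 8*d)
w(L, F) = -9
Z(M) = -4 + 1/(-9 + M) (Z(M) = -4 + 1/(M - 9) = -4 + 1/(-9 + M))
(23534 + P(147)) + Z(43) = (23534 - 4*147/(-1 + 8*147)) + (37 - 4*43)/(-9 + 43) = (23534 - 4*147/(-1 + 1176)) + (37 - 172)/34 = (23534 - 4*147/1175) + (1/34)*(-135) = (23534 - 4*147*1/1175) - 135/34 = (23534 - 588/1175) - 135/34 = 27651862/1175 - 135/34 = 940004683/39950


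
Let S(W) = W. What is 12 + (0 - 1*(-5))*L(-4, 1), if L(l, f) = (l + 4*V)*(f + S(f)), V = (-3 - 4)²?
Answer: 1932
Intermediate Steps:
V = 49 (V = (-7)² = 49)
L(l, f) = 2*f*(196 + l) (L(l, f) = (l + 4*49)*(f + f) = (l + 196)*(2*f) = (196 + l)*(2*f) = 2*f*(196 + l))
12 + (0 - 1*(-5))*L(-4, 1) = 12 + (0 - 1*(-5))*(2*1*(196 - 4)) = 12 + (0 + 5)*(2*1*192) = 12 + 5*384 = 12 + 1920 = 1932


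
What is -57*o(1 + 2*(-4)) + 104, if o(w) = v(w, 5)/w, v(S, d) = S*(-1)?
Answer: 161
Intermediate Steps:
v(S, d) = -S
o(w) = -1 (o(w) = (-w)/w = -1)
-57*o(1 + 2*(-4)) + 104 = -57*(-1) + 104 = 57 + 104 = 161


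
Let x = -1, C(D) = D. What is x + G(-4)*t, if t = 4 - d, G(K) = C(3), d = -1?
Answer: 14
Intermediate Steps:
G(K) = 3
t = 5 (t = 4 - 1*(-1) = 4 + 1 = 5)
x + G(-4)*t = -1 + 3*5 = -1 + 15 = 14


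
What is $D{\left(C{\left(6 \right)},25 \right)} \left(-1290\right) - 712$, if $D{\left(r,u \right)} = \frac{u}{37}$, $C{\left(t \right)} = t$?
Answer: $- \frac{58594}{37} \approx -1583.6$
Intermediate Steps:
$D{\left(r,u \right)} = \frac{u}{37}$ ($D{\left(r,u \right)} = u \frac{1}{37} = \frac{u}{37}$)
$D{\left(C{\left(6 \right)},25 \right)} \left(-1290\right) - 712 = \frac{1}{37} \cdot 25 \left(-1290\right) - 712 = \frac{25}{37} \left(-1290\right) - 712 = - \frac{32250}{37} - 712 = - \frac{58594}{37}$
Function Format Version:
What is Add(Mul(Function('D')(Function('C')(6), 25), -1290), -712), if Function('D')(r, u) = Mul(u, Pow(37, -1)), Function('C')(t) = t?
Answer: Rational(-58594, 37) ≈ -1583.6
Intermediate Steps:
Function('D')(r, u) = Mul(Rational(1, 37), u) (Function('D')(r, u) = Mul(u, Rational(1, 37)) = Mul(Rational(1, 37), u))
Add(Mul(Function('D')(Function('C')(6), 25), -1290), -712) = Add(Mul(Mul(Rational(1, 37), 25), -1290), -712) = Add(Mul(Rational(25, 37), -1290), -712) = Add(Rational(-32250, 37), -712) = Rational(-58594, 37)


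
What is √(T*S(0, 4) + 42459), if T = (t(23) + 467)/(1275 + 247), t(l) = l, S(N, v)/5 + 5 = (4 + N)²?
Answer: √24599153014/761 ≈ 206.10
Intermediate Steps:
S(N, v) = -25 + 5*(4 + N)²
T = 245/761 (T = (23 + 467)/(1275 + 247) = 490/1522 = 490*(1/1522) = 245/761 ≈ 0.32194)
√(T*S(0, 4) + 42459) = √(245*(-25 + 5*(4 + 0)²)/761 + 42459) = √(245*(-25 + 5*4²)/761 + 42459) = √(245*(-25 + 5*16)/761 + 42459) = √(245*(-25 + 80)/761 + 42459) = √((245/761)*55 + 42459) = √(13475/761 + 42459) = √(32324774/761) = √24599153014/761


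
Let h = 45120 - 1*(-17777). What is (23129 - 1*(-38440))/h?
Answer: 61569/62897 ≈ 0.97889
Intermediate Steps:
h = 62897 (h = 45120 + 17777 = 62897)
(23129 - 1*(-38440))/h = (23129 - 1*(-38440))/62897 = (23129 + 38440)*(1/62897) = 61569*(1/62897) = 61569/62897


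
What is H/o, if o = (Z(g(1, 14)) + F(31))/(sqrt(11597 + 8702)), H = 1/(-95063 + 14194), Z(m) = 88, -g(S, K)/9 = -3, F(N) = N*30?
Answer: -sqrt(20299)/82324642 ≈ -1.7306e-6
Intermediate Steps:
F(N) = 30*N
g(S, K) = 27 (g(S, K) = -9*(-3) = 27)
H = -1/80869 (H = 1/(-80869) = -1/80869 ≈ -1.2366e-5)
o = 1018*sqrt(20299)/20299 (o = (88 + 30*31)/(sqrt(11597 + 8702)) = (88 + 930)/(sqrt(20299)) = 1018*(sqrt(20299)/20299) = 1018*sqrt(20299)/20299 ≈ 7.1451)
H/o = -sqrt(20299)/1018/80869 = -sqrt(20299)/82324642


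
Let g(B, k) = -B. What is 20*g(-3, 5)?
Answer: 60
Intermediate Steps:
20*g(-3, 5) = 20*(-1*(-3)) = 20*3 = 60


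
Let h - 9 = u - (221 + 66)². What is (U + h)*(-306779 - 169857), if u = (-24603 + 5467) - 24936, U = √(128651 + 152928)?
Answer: 60262042752 - 476636*√281579 ≈ 6.0009e+10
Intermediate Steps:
U = √281579 ≈ 530.64
u = -44072 (u = -19136 - 24936 = -44072)
h = -126432 (h = 9 + (-44072 - (221 + 66)²) = 9 + (-44072 - 1*287²) = 9 + (-44072 - 1*82369) = 9 + (-44072 - 82369) = 9 - 126441 = -126432)
(U + h)*(-306779 - 169857) = (√281579 - 126432)*(-306779 - 169857) = (-126432 + √281579)*(-476636) = 60262042752 - 476636*√281579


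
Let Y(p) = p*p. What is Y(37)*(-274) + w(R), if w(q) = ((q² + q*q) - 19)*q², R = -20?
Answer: -62706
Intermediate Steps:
Y(p) = p²
w(q) = q²*(-19 + 2*q²) (w(q) = ((q² + q²) - 19)*q² = (2*q² - 19)*q² = (-19 + 2*q²)*q² = q²*(-19 + 2*q²))
Y(37)*(-274) + w(R) = 37²*(-274) + (-20)²*(-19 + 2*(-20)²) = 1369*(-274) + 400*(-19 + 2*400) = -375106 + 400*(-19 + 800) = -375106 + 400*781 = -375106 + 312400 = -62706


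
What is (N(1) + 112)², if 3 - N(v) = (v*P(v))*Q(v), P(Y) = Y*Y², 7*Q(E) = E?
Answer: 646416/49 ≈ 13192.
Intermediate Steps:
Q(E) = E/7
P(Y) = Y³
N(v) = 3 - v⁵/7 (N(v) = 3 - v*v³*v/7 = 3 - v⁴*v/7 = 3 - v⁵/7)
(N(1) + 112)² = ((3 - ⅐*1⁵) + 112)² = ((3 - ⅐*1) + 112)² = ((3 - ⅐) + 112)² = (20/7 + 112)² = (804/7)² = 646416/49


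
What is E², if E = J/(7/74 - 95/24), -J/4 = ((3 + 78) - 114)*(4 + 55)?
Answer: 47827515073536/11771761 ≈ 4.0629e+6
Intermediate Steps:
J = 7788 (J = -4*((3 + 78) - 114)*(4 + 55) = -4*(81 - 114)*59 = -(-132)*59 = -4*(-1947) = 7788)
E = -6915744/3431 (E = 7788/(7/74 - 95/24) = 7788/(-3431/888) = 7788*(-888/3431) = -6915744/3431 ≈ -2015.7)
E² = (-6915744/3431)² = 47827515073536/11771761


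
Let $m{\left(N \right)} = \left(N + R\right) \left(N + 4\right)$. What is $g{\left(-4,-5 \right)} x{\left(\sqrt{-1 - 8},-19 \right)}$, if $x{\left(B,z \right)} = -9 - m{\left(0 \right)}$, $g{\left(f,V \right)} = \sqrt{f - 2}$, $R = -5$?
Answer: $11 i \sqrt{6} \approx 26.944 i$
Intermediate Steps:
$m{\left(N \right)} = \left(-5 + N\right) \left(4 + N\right)$ ($m{\left(N \right)} = \left(N - 5\right) \left(N + 4\right) = \left(-5 + N\right) \left(4 + N\right)$)
$g{\left(f,V \right)} = \sqrt{-2 + f}$
$x{\left(B,z \right)} = 11$ ($x{\left(B,z \right)} = -9 - \left(-20 + 0^{2} - 0\right) = -9 - \left(-20 + 0 + 0\right) = -9 - -20 = -9 + 20 = 11$)
$g{\left(-4,-5 \right)} x{\left(\sqrt{-1 - 8},-19 \right)} = \sqrt{-2 - 4} \cdot 11 = \sqrt{-6} \cdot 11 = i \sqrt{6} \cdot 11 = 11 i \sqrt{6}$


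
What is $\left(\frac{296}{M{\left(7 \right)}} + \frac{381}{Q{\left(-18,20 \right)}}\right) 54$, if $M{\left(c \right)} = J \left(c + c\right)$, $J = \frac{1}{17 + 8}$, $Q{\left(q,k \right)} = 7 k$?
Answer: $\frac{2008287}{70} \approx 28690.0$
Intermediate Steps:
$J = \frac{1}{25} \approx 0.04$
$M{\left(c \right)} = \frac{2 c}{25}$ ($M{\left(c \right)} = \frac{c + c}{25} = \frac{2 c}{25}$)
$\left(\frac{296}{M{\left(7 \right)}} + \frac{381}{Q{\left(-18,20 \right)}}\right) 54 = \left(\frac{296}{\frac{2}{25} \cdot 7} + \frac{381}{7 \cdot 20}\right) 54 = \left(\frac{296}{\frac{14}{25}} + \frac{381}{140}\right) 54 = \left(296 \cdot \frac{25}{14} + 381 \cdot \frac{1}{140}\right) 54 = \left(\frac{3700}{7} + \frac{381}{140}\right) 54 = \frac{74381}{140} \cdot 54 = \frac{2008287}{70}$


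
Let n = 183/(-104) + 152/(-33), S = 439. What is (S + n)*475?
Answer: 705280475/3432 ≈ 2.0550e+5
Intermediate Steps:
n = -21847/3432 (n = 183*(-1/104) + 152*(-1/33) = -183/104 - 152/33 = -21847/3432 ≈ -6.3657)
(S + n)*475 = (439 - 21847/3432)*475 = (1484801/3432)*475 = 705280475/3432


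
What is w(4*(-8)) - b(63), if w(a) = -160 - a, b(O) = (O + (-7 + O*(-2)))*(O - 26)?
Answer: 2462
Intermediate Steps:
b(O) = (-26 + O)*(-7 - O) (b(O) = (O + (-7 - 2*O))*(-26 + O) = (-7 - O)*(-26 + O) = (-26 + O)*(-7 - O))
w(4*(-8)) - b(63) = (-160 - 4*(-8)) - (182 - 1*63**2 + 19*63) = (-160 - 1*(-32)) - (182 - 1*3969 + 1197) = (-160 + 32) - (182 - 3969 + 1197) = -128 - 1*(-2590) = -128 + 2590 = 2462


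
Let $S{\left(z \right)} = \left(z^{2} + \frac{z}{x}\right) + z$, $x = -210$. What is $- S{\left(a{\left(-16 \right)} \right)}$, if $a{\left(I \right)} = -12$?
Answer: $- \frac{4622}{35} \approx -132.06$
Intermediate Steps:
$S{\left(z \right)} = z^{2} + \frac{209 z}{210}$ ($S{\left(z \right)} = \left(z^{2} + \frac{z}{-210}\right) + z = \left(z^{2} - \frac{z}{210}\right) + z = z^{2} + \frac{209 z}{210}$)
$- S{\left(a{\left(-16 \right)} \right)} = - \frac{\left(-12\right) \left(209 + 210 \left(-12\right)\right)}{210} = - \frac{\left(-12\right) \left(209 - 2520\right)}{210} = - \frac{\left(-12\right) \left(-2311\right)}{210} = \left(-1\right) \frac{4622}{35} = - \frac{4622}{35}$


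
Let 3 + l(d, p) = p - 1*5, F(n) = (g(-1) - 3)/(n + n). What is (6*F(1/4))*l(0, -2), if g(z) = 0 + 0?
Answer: 360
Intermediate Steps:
g(z) = 0
F(n) = -3/(2*n) (F(n) = (0 - 3)/(n + n) = -3*1/(2*n) = -3/(2*n))
l(d, p) = -8 + p (l(d, p) = -3 + (p - 1*5) = -3 + (p - 5) = -3 + (-5 + p) = -8 + p)
(6*F(1/4))*l(0, -2) = (6*(-3/(2*(1/4))))*(-8 - 2) = (6*(-3/(2*(1*(1/4)))))*(-10) = (6*(-3/(2*1/4)))*(-10) = (6*(-3/2*4))*(-10) = (6*(-6))*(-10) = -36*(-10) = 360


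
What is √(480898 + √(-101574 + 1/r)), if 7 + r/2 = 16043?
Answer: √(30916126434952 + 4009*I*√26120088879886)/8018 ≈ 693.47 + 0.22979*I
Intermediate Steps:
r = 32072 (r = -14 + 2*16043 = -14 + 32086 = 32072)
√(480898 + √(-101574 + 1/r)) = √(480898 + √(-101574 + 1/32072)) = √(480898 + √(-3257681327/32072)) = √(480898 + I*√26120088879886/16036)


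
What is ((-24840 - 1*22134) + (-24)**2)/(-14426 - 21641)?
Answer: 46398/36067 ≈ 1.2864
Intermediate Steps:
((-24840 - 1*22134) + (-24)**2)/(-14426 - 21641) = ((-24840 - 22134) + 576)/(-36067) = (-46974 + 576)*(-1/36067) = -46398*(-1/36067) = 46398/36067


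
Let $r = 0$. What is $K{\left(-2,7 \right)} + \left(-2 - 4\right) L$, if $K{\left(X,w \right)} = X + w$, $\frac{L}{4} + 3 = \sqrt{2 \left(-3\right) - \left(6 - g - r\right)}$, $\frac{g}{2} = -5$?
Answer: $77 - 24 i \sqrt{22} \approx 77.0 - 112.57 i$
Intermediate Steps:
$g = -10$ ($g = 2 \left(-5\right) = -10$)
$L = -12 + 4 i \sqrt{22}$ ($L = -12 + 4 \sqrt{2 \left(-3\right) + \left(\left(-10 + 0\right) - 6\right)} = -12 + 4 \sqrt{-6 - 16} = -12 + 4 \sqrt{-22} = -12 + 4 i \sqrt{22} \approx -12.0 + 18.762 i$)
$K{\left(-2,7 \right)} + \left(-2 - 4\right) L = \left(-2 + 7\right) + \left(-2 - 4\right) \left(-12 + 4 i \sqrt{22}\right) = 5 - 6 \left(-12 + 4 i \sqrt{22}\right) = 5 + \left(72 - 24 i \sqrt{22}\right) = 77 - 24 i \sqrt{22}$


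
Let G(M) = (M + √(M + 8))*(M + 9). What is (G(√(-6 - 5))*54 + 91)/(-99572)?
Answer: 503/99572 - 243*√(8 + I*√11)/49786 - 243*I*√11/49786 - 27*I*√11*√(8 + I*√11)/49786 ≈ -0.0080021 - 0.024184*I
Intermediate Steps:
G(M) = (9 + M)*(M + √(8 + M)) (G(M) = (M + √(8 + M))*(9 + M) = (9 + M)*(M + √(8 + M)))
(G(√(-6 - 5))*54 + 91)/(-99572) = (((√(-6 - 5))² + 9*√(-6 - 5) + 9*√(8 + √(-6 - 5)) + √(-6 - 5)*√(8 + √(-6 - 5)))*54 + 91)/(-99572) = (((√(-11))² + 9*√(-11) + 9*√(8 + √(-11)) + √(-11)*√(8 + √(-11)))*54 + 91)*(-1/99572) = (((I*√11)² + 9*(I*√11) + 9*√(8 + I*√11) + (I*√11)*√(8 + I*√11))*54 + 91)*(-1/99572) = ((-11 + 9*I*√11 + 9*√(8 + I*√11) + I*√11*√(8 + I*√11))*54 + 91)*(-1/99572) = ((-11 + 9*√(8 + I*√11) + 9*I*√11 + I*√11*√(8 + I*√11))*54 + 91)*(-1/99572) = ((-594 + 486*√(8 + I*√11) + 486*I*√11 + 54*I*√11*√(8 + I*√11)) + 91)*(-1/99572) = (-503 + 486*√(8 + I*√11) + 486*I*√11 + 54*I*√11*√(8 + I*√11))*(-1/99572) = 503/99572 - 243*√(8 + I*√11)/49786 - 243*I*√11/49786 - 27*I*√11*√(8 + I*√11)/49786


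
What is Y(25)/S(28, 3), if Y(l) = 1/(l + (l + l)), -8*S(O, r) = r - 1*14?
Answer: 8/825 ≈ 0.0096970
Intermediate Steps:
S(O, r) = 7/4 - r/8 (S(O, r) = -(r - 1*14)/8 = -(r - 14)/8 = -(-14 + r)/8 = 7/4 - r/8)
Y(l) = 1/(3*l) (Y(l) = 1/(l + 2*l) = 1/(3*l))
Y(25)/S(28, 3) = ((⅓)/25)/(7/4 - ⅛*3) = ((⅓)*(1/25))/(7/4 - 3/8) = 1/(75*(11/8)) = (1/75)*(8/11) = 8/825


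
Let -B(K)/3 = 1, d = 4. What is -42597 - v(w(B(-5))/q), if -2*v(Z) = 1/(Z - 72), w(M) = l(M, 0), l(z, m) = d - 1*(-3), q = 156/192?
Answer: -70199869/1648 ≈ -42597.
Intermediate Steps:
q = 13/16 (q = 156*(1/192) = 13/16 ≈ 0.81250)
B(K) = -3 (B(K) = -3*1 = -3)
l(z, m) = 7 (l(z, m) = 4 - 1*(-3) = 4 + 3 = 7)
w(M) = 7
v(Z) = -1/(2*(-72 + Z)) (v(Z) = -1/(2*(Z - 72)) = -1/(2*(-72 + Z)))
-42597 - v(w(B(-5))/q) = -42597 - (-1)/(-144 + 2*(7/(13/16))) = -42597 - (-1)/(-144 + 2*(7*(16/13))) = -42597 - (-1)/(-144 + 2*(112/13)) = -42597 - (-1)/(-144 + 224/13) = -42597 - (-1)/(-1648/13) = -42597 - (-1)*(-13)/1648 = -42597 - 1*13/1648 = -42597 - 13/1648 = -70199869/1648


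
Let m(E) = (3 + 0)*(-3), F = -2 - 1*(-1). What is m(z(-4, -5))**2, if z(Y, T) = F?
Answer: 81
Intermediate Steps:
F = -1 (F = -2 + 1 = -1)
z(Y, T) = -1
m(E) = -9 (m(E) = 3*(-3) = -9)
m(z(-4, -5))**2 = (-9)**2 = 81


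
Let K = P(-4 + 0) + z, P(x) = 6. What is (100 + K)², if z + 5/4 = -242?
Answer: 301401/16 ≈ 18838.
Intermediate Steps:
z = -973/4 (z = -5/4 - 242 = -973/4 ≈ -243.25)
K = -949/4 (K = 6 - 973/4 = -949/4 ≈ -237.25)
(100 + K)² = (100 - 949/4)² = (-549/4)² = 301401/16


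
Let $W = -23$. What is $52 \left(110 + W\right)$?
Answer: $4524$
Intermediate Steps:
$52 \left(110 + W\right) = 52 \left(110 - 23\right) = 52 \cdot 87 = 4524$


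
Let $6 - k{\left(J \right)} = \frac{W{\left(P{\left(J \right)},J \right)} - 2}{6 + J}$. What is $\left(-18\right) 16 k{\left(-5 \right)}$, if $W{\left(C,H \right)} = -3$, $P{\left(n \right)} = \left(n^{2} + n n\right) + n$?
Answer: $-3168$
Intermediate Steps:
$P{\left(n \right)} = n + 2 n^{2}$ ($P{\left(n \right)} = \left(n^{2} + n^{2}\right) + n = 2 n^{2} + n = n + 2 n^{2}$)
$k{\left(J \right)} = 6 + \frac{5}{6 + J}$ ($k{\left(J \right)} = 6 - \frac{-3 - 2}{6 + J} = 6 - - \frac{5}{6 + J} = 6 + \frac{5}{6 + J}$)
$\left(-18\right) 16 k{\left(-5 \right)} = \left(-18\right) 16 \frac{41 + 6 \left(-5\right)}{6 - 5} = - 288 \frac{41 - 30}{1} = - 288 \cdot 1 \cdot 11 = \left(-288\right) 11 = -3168$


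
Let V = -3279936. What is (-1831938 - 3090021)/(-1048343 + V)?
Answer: 4921959/4328279 ≈ 1.1372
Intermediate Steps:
(-1831938 - 3090021)/(-1048343 + V) = (-1831938 - 3090021)/(-1048343 - 3279936) = -4921959/(-4328279) = -4921959*(-1/4328279) = 4921959/4328279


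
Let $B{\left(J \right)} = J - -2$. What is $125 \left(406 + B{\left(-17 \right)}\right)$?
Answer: $48875$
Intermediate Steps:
$B{\left(J \right)} = 2 + J$ ($B{\left(J \right)} = J + 2 = 2 + J$)
$125 \left(406 + B{\left(-17 \right)}\right) = 125 \left(406 + \left(2 - 17\right)\right) = 125 \left(406 - 15\right) = 125 \cdot 391 = 48875$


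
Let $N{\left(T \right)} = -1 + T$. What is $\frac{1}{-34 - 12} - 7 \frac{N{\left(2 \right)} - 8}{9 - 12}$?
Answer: $- \frac{2257}{138} \approx -16.355$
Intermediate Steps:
$\frac{1}{-34 - 12} - 7 \frac{N{\left(2 \right)} - 8}{9 - 12} = \frac{1}{-34 - 12} - 7 \frac{\left(-1 + 2\right) - 8}{9 - 12} = \frac{1}{-46} - 7 \frac{1 - 8}{-3} = - \frac{1}{46} - 7 \left(\left(-7\right) \left(- \frac{1}{3}\right)\right) = - \frac{1}{46} - \frac{49}{3} = - \frac{2257}{138}$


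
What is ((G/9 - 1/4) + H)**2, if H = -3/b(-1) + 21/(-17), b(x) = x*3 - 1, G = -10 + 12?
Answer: 24649/93636 ≈ 0.26324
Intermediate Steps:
G = 2
b(x) = -1 + 3*x (b(x) = 3*x - 1 = -1 + 3*x)
H = -33/68 (H = -3/(-1 + 3*(-1)) + 21/(-17) = -3/(-1 - 3) + 21*(-1/17) = -3/(-4) - 21/17 = -3*(-1/4) - 21/17 = 3/4 - 21/17 = -33/68 ≈ -0.48529)
((G/9 - 1/4) + H)**2 = ((2/9 - 1/4) - 33/68)**2 = (-1/36 - 33/68)**2 = (-157/306)**2 = 24649/93636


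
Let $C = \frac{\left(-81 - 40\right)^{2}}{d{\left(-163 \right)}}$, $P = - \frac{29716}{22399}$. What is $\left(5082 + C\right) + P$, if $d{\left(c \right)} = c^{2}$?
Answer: $\frac{3023933334897}{595119031} \approx 5081.2$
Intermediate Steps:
$P = - \frac{29716}{22399}$ ($P = \left(-29716\right) \frac{1}{22399} = - \frac{29716}{22399} \approx -1.3267$)
$C = \frac{14641}{26569}$ ($C = \frac{\left(-81 - 40\right)^{2}}{\left(-163\right)^{2}} = \frac{\left(-121\right)^{2}}{26569} = 14641 \cdot \frac{1}{26569} = \frac{14641}{26569} \approx 0.55106$)
$\left(5082 + C\right) + P = \left(5082 + \frac{14641}{26569}\right) - \frac{29716}{22399} = \frac{135038299}{26569} - \frac{29716}{22399} = \frac{3023933334897}{595119031}$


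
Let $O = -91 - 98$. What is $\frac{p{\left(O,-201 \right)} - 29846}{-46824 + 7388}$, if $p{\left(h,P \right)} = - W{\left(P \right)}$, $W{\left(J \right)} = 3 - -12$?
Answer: $\frac{29861}{39436} \approx 0.7572$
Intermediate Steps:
$O = -189$
$W{\left(J \right)} = 15$ ($W{\left(J \right)} = 3 + 12 = 15$)
$p{\left(h,P \right)} = -15$ ($p{\left(h,P \right)} = \left(-1\right) 15 = -15$)
$\frac{p{\left(O,-201 \right)} - 29846}{-46824 + 7388} = \frac{-15 - 29846}{-46824 + 7388} = - \frac{29861}{-39436} = \left(-29861\right) \left(- \frac{1}{39436}\right) = \frac{29861}{39436}$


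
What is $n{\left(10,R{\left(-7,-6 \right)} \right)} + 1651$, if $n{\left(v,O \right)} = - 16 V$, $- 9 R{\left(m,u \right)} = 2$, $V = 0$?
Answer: $1651$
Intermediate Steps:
$R{\left(m,u \right)} = - \frac{2}{9}$ ($R{\left(m,u \right)} = \left(- \frac{1}{9}\right) 2 = - \frac{2}{9}$)
$n{\left(v,O \right)} = 0$ ($n{\left(v,O \right)} = \left(-16\right) 0 = 0$)
$n{\left(10,R{\left(-7,-6 \right)} \right)} + 1651 = 0 + 1651 = 1651$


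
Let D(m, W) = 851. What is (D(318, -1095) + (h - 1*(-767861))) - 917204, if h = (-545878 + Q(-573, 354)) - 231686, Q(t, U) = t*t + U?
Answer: -597373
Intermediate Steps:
Q(t, U) = U + t² (Q(t, U) = t² + U = U + t²)
h = -448881 (h = (-545878 + (354 + (-573)²)) - 231686 = (-545878 + (354 + 328329)) - 231686 = (-545878 + 328683) - 231686 = -217195 - 231686 = -448881)
(D(318, -1095) + (h - 1*(-767861))) - 917204 = (851 + (-448881 - 1*(-767861))) - 917204 = (851 + (-448881 + 767861)) - 917204 = (851 + 318980) - 917204 = 319831 - 917204 = -597373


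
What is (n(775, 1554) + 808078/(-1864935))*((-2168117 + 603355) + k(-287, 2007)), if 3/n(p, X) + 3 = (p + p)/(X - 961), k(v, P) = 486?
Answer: 5479297835334652/427070115 ≈ 1.2830e+7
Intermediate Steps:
n(p, X) = 3/(-3 + 2*p/(-961 + X)) (n(p, X) = 3/(-3 + (p + p)/(X - 961)) = 3/(-3 + (2*p)/(-961 + X)) = 3/(-3 + 2*p/(-961 + X)))
(n(775, 1554) + 808078/(-1864935))*((-2168117 + 603355) + k(-287, 2007)) = (3*(-961 + 1554)/(2883 - 3*1554 + 2*775) + 808078/(-1864935))*((-2168117 + 603355) + 486) = (3*593/(2883 - 4662 + 1550) + 808078*(-1/1864935))*(-1564762 + 486) = (3*593/(-229) - 808078/1864935)*(-1564276) = (3*(-1/229)*593 - 808078/1864935)*(-1564276) = (-1779/229 - 808078/1864935)*(-1564276) = -3502769227/427070115*(-1564276) = 5479297835334652/427070115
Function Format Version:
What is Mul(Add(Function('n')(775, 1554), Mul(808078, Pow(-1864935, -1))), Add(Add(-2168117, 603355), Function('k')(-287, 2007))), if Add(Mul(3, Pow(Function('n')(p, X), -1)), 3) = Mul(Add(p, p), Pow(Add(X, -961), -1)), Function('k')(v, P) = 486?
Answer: Rational(5479297835334652, 427070115) ≈ 1.2830e+7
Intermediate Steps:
Function('n')(p, X) = Mul(3, Pow(Add(-3, Mul(2, p, Pow(Add(-961, X), -1))), -1)) (Function('n')(p, X) = Mul(3, Pow(Add(-3, Mul(Add(p, p), Pow(Add(X, -961), -1))), -1)) = Mul(3, Pow(Add(-3, Mul(Mul(2, p), Pow(Add(-961, X), -1))), -1)) = Mul(3, Pow(Add(-3, Mul(2, p, Pow(Add(-961, X), -1))), -1)))
Mul(Add(Function('n')(775, 1554), Mul(808078, Pow(-1864935, -1))), Add(Add(-2168117, 603355), Function('k')(-287, 2007))) = Mul(Add(Mul(3, Pow(Add(2883, Mul(-3, 1554), Mul(2, 775)), -1), Add(-961, 1554)), Mul(808078, Pow(-1864935, -1))), Add(Add(-2168117, 603355), 486)) = Mul(Add(Mul(3, Pow(Add(2883, -4662, 1550), -1), 593), Mul(808078, Rational(-1, 1864935))), Add(-1564762, 486)) = Mul(Add(Mul(3, Pow(-229, -1), 593), Rational(-808078, 1864935)), -1564276) = Mul(Add(Mul(3, Rational(-1, 229), 593), Rational(-808078, 1864935)), -1564276) = Mul(Add(Rational(-1779, 229), Rational(-808078, 1864935)), -1564276) = Mul(Rational(-3502769227, 427070115), -1564276) = Rational(5479297835334652, 427070115)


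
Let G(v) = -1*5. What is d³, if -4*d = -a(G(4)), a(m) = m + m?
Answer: -125/8 ≈ -15.625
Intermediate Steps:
G(v) = -5
a(m) = 2*m
d = -5/2 (d = -(-1)*2*(-5)/4 = -(-1)*(-10)/4 = -¼*10 = -5/2 ≈ -2.5000)
d³ = (-5/2)³ = -125/8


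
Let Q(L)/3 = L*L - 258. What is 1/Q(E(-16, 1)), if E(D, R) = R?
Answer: -1/771 ≈ -0.0012970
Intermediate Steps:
Q(L) = -774 + 3*L² (Q(L) = 3*(L*L - 258) = 3*(L² - 258) = 3*(-258 + L²) = -774 + 3*L²)
1/Q(E(-16, 1)) = 1/(-774 + 3*1²) = 1/(-774 + 3*1) = 1/(-774 + 3) = 1/(-771) = -1/771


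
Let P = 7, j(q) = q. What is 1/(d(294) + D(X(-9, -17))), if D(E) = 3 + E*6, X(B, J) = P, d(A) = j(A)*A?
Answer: 1/86481 ≈ 1.1563e-5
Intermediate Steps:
d(A) = A**2 (d(A) = A*A = A**2)
X(B, J) = 7
D(E) = 3 + 6*E
1/(d(294) + D(X(-9, -17))) = 1/(294**2 + (3 + 6*7)) = 1/(86436 + (3 + 42)) = 1/(86436 + 45) = 1/86481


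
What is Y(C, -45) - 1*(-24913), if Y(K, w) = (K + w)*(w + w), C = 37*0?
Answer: 28963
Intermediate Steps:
C = 0
Y(K, w) = 2*w*(K + w) (Y(K, w) = (K + w)*(2*w) = 2*w*(K + w))
Y(C, -45) - 1*(-24913) = 2*(-45)*(0 - 45) - 1*(-24913) = 2*(-45)*(-45) + 24913 = 4050 + 24913 = 28963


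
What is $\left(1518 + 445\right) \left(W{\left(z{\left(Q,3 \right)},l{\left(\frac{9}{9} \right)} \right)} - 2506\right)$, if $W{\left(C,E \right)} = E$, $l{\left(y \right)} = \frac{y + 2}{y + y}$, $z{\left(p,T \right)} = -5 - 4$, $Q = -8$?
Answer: $- \frac{9832667}{2} \approx -4.9163 \cdot 10^{6}$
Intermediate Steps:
$z{\left(p,T \right)} = -9$ ($z{\left(p,T \right)} = -5 - 4 = -9$)
$l{\left(y \right)} = \frac{2 + y}{2 y}$
$\left(1518 + 445\right) \left(W{\left(z{\left(Q,3 \right)},l{\left(\frac{9}{9} \right)} \right)} - 2506\right) = \left(1518 + 445\right) \left(\frac{2 + \frac{9}{9}}{2 \cdot \frac{9}{9}} - 2506\right) = 1963 \left(\frac{2 + 9 \cdot \frac{1}{9}}{2 \cdot 9 \cdot \frac{1}{9}} - 2506\right) = 1963 \left(\frac{2 + 1}{2 \cdot 1} - 2506\right) = 1963 \left(\frac{1}{2} \cdot 1 \cdot 3 - 2506\right) = 1963 \left(\frac{3}{2} - 2506\right) = 1963 \left(- \frac{5009}{2}\right) = - \frac{9832667}{2}$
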